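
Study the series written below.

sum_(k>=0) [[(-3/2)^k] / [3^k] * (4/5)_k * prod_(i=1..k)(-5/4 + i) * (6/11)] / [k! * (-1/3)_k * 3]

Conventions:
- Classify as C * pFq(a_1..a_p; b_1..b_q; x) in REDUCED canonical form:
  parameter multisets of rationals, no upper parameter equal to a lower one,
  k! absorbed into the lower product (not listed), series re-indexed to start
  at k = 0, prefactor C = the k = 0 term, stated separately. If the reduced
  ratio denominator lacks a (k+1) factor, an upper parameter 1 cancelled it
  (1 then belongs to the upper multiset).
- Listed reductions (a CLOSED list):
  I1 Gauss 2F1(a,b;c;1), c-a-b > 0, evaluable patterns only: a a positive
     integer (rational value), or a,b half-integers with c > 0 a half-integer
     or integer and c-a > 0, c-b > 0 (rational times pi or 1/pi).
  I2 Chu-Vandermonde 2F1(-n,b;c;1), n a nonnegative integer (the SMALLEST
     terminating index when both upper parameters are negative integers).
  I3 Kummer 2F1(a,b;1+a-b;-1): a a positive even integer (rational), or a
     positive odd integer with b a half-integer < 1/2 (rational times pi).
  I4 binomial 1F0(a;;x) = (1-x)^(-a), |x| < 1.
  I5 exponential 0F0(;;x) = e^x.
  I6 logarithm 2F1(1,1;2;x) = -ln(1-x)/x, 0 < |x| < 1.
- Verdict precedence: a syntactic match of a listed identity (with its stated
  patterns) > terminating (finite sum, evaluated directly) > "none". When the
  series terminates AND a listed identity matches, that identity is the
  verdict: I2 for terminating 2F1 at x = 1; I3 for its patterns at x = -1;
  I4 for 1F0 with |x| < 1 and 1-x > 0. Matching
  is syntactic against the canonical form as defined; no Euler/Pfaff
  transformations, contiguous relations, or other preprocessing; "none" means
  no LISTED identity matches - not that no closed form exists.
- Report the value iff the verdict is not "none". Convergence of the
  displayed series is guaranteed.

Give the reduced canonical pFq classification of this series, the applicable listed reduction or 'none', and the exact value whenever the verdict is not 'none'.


Reduced: x = -1/2, 2F1, upper = {-1/4, 4/5}, lower = {-1/3}, C = 2/11. Verdict: none here - no I1-I6 shape fits x = -1/2 with lower {-1/3}.

Key step: with t_0 = 2/11, the constant factors (C = 2/11) combine into one prefactor.
Consecutive-term ratio: r(k) = (-1/2) * (k-1/4) (k+4/5) / [(k-1/3) (k+1)] - rational; roots negated = parameters, x = (-1/2), C = 2/11.


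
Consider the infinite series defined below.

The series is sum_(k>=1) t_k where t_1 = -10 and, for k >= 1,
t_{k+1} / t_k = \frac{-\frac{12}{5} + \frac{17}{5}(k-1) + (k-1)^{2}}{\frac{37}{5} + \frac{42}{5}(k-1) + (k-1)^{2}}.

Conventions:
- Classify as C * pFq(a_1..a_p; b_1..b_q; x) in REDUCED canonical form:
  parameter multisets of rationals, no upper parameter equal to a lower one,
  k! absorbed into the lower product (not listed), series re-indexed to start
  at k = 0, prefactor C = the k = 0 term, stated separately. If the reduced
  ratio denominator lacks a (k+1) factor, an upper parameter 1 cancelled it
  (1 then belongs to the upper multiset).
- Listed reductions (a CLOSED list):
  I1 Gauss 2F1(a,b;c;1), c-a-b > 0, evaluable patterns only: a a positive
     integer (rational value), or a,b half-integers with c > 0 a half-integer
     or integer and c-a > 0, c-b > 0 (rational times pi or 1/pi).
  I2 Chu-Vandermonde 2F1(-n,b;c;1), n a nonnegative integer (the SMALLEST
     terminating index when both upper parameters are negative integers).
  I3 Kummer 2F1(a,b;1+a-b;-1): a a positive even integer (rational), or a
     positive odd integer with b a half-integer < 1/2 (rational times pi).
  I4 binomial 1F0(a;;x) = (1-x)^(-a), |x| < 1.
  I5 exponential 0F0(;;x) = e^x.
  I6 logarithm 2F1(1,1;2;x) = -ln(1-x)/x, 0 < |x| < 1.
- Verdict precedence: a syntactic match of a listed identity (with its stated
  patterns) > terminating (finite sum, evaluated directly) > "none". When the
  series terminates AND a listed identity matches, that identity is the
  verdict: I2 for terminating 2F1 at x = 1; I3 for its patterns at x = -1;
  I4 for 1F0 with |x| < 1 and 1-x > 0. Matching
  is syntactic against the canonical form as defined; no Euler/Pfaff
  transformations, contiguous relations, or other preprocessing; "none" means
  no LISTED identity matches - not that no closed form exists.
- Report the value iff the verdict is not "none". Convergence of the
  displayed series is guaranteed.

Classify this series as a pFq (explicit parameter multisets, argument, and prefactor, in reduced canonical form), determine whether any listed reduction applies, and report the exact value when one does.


Reduced: x = 1, 2F1, upper = {-\frac{3}{5}, 4}, lower = {\frac{37}{5}}, C = -10. Verdict: Gauss's theorem (I1) applies (x = 1: the Gamma ratio telescopes since c-a-b = 4 > 0 and a = 4 in Z>0). Value: -\frac{26928}{4375}.

The tell: t_0 = -10 here, and factor the ratio over Q (C = -10): negated roots = parameters.
Step ratio: r(k) = 1 * (k-\frac{3}{5}) (k+4) / [(k+\frac{37}{5}) (k+1)] - rational in k, leading ratio 1; with t_0 = -10, classification follows.


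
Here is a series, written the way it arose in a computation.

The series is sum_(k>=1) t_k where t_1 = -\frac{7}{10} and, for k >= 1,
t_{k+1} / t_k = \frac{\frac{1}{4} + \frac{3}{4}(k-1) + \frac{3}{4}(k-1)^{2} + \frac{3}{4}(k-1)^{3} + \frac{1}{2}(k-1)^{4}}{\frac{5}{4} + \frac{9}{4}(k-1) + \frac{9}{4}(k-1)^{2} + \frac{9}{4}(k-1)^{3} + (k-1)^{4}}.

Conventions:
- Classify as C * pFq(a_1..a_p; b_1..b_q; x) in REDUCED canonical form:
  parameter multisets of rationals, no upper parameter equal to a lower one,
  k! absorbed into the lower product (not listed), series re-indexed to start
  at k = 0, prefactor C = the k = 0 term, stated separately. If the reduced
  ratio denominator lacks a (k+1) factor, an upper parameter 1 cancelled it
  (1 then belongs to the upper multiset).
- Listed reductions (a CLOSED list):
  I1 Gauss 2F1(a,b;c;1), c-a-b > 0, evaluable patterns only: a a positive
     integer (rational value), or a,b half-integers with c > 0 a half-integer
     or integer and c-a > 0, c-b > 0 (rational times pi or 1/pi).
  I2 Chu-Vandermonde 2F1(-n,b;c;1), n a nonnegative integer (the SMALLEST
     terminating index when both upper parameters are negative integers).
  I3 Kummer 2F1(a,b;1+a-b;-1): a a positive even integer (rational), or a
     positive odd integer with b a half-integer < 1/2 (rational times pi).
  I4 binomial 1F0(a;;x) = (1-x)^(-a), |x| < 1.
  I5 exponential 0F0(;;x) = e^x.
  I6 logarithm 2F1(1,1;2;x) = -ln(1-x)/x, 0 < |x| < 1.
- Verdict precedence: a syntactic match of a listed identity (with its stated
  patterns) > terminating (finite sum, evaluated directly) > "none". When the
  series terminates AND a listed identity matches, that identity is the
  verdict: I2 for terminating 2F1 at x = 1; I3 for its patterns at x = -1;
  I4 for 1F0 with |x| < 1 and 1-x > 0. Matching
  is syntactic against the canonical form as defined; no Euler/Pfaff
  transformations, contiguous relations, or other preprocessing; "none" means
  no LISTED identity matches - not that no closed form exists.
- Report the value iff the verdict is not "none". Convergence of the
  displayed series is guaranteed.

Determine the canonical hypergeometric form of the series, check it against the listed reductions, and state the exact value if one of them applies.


Prefactor -\frac{7}{10}, argument \frac{1}{2}: 2F1 with upper {\frac{1}{2}, 1} over lower {\frac{5}{4}}. Verdict: no listed reduction: x = \frac{1}{2} and upper {\frac{1}{2}, 1} fail every I1-I6 pattern.

Key step: from the first term -\frac{7}{10}: roots of the ratio polynomials (C = -7/10) are the negated parameters.
Step ratio: r(k) = \frac{1}{2} * (k+\frac{1}{2}) (k+1) / [(k+\frac{5}{4}) (k+1)] - rational; roots negated = parameters, x = \frac{1}{2}, C = -\frac{7}{10}.


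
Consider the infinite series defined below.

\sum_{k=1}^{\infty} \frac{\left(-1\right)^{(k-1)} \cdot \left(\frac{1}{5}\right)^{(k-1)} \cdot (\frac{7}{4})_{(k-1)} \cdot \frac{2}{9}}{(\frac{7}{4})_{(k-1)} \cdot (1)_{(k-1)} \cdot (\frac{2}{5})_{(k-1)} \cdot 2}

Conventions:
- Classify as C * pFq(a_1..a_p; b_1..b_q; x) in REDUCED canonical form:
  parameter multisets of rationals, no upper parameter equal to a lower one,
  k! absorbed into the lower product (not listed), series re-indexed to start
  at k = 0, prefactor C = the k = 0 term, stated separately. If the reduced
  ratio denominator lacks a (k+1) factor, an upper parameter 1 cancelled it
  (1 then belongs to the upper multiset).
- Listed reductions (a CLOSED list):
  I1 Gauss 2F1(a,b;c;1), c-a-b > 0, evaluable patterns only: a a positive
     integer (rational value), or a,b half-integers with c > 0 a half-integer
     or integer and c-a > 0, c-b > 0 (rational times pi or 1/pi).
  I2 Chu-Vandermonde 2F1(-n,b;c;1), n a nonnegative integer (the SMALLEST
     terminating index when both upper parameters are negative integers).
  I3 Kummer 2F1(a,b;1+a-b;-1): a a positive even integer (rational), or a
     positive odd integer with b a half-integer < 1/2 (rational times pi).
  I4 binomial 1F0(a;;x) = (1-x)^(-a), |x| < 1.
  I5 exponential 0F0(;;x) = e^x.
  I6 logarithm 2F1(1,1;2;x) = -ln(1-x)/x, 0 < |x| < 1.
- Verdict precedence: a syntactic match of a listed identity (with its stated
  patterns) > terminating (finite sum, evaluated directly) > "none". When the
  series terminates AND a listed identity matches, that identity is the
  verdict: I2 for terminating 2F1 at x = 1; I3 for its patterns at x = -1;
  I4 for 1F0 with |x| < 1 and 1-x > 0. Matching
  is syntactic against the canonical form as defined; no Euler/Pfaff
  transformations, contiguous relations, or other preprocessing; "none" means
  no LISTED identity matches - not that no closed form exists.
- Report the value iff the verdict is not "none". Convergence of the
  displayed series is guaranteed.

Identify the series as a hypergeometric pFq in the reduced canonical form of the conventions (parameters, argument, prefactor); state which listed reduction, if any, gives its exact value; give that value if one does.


The series (x = -\frac{1}{5}) is 0F1: upper {-}, lower {\frac{2}{5}}, prefactor \frac{1}{9}. Verdict: none. A 0F1 with upper {-} fits none of I1-I6 at x = -\frac{1}{5}; the sum runs forever.

Structural cue: from the first term \frac{1}{9}: the constant factors (prefactor 1/9) combine into one prefactor.
Ratio: r(k) = -\frac{1}{5} * 1 / [(k+\frac{2}{5}) (k+1)] - rational in k. x = -\frac{1}{5}; t_0 = \frac{1}{9}; negate the roots.


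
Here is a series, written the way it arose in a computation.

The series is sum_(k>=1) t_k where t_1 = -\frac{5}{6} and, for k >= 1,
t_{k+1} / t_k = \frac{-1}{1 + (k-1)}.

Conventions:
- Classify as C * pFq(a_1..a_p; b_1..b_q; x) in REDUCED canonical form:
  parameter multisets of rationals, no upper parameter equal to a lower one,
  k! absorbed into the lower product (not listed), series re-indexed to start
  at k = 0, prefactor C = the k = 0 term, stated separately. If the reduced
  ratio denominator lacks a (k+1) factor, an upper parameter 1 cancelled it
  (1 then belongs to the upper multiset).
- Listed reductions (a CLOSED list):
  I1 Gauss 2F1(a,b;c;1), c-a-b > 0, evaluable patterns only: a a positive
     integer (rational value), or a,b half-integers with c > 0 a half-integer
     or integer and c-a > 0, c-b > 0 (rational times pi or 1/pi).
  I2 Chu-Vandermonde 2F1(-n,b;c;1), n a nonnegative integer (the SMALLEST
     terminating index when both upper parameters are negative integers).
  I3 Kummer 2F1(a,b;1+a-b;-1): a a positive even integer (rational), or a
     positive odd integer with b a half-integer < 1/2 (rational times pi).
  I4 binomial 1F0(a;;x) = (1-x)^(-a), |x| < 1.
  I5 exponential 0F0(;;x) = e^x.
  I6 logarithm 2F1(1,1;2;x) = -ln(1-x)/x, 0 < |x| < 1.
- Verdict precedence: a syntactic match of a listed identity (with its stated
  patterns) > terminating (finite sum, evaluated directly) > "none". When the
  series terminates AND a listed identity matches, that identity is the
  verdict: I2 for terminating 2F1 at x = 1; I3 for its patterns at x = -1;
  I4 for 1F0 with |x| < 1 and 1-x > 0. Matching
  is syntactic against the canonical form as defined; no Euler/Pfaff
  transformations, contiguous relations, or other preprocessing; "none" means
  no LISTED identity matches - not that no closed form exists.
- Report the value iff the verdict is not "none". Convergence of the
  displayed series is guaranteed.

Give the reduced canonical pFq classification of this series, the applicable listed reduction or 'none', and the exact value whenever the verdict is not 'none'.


Canonical form: C = -\frac{5}{6} times 0F0 with upper {-}, lower {-}, x = -1. Verdict (x = -1): exponential (I5) applies (the 0F0 exponential series at x = -1). Exact value: \left(-\frac{5}{6}\right) \cdot e^{-1}.

Structural cue: t_0 = -\frac{5}{6} here, and roots of the ratio polynomials (prefactor -5/6) are the negated parameters.
Term ratio: r(k) = -1 * 1 / [(k+1)] ; factor over Q: parameters, x = -1, and C = -\frac{5}{6}.


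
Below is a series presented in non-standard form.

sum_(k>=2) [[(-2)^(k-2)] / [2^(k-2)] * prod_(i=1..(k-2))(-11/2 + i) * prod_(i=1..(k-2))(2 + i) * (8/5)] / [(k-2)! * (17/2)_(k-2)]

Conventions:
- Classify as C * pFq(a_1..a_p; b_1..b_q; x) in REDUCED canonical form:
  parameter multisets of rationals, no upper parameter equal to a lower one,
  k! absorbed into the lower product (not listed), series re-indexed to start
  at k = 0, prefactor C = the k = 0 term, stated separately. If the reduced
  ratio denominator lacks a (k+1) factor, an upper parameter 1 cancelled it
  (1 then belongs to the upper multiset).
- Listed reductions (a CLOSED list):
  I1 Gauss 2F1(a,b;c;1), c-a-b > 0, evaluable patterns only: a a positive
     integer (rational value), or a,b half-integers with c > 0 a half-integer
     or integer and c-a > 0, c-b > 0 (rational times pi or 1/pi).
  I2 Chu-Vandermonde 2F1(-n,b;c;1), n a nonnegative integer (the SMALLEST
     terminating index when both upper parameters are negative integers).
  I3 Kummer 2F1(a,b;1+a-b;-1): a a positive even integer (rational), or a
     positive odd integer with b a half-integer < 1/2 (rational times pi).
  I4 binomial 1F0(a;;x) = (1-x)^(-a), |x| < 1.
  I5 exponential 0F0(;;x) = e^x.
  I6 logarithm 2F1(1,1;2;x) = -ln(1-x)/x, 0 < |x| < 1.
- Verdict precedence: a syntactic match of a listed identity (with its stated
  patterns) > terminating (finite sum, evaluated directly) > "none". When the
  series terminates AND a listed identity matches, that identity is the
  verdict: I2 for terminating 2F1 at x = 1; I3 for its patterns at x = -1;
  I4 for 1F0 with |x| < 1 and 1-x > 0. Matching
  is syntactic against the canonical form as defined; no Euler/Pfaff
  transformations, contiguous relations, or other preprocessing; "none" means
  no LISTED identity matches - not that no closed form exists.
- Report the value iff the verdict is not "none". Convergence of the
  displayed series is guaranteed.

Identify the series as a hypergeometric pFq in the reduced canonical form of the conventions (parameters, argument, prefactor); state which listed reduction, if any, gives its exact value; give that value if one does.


x = -1 here; the reduced form reads 2F1, upper {-9/2, 3}, lower {17/2}, C = 8/5. Verdict: the Kummer evaluation I3 applies (x = -1; c = 17/2 equals 1+a-b for upper {-9/2, 3}: listed pattern). Exact value: (9009/4096) * pi.

First insight: with t_0 = 8/5, the two k-th powers (C = 8/5, x = -1) combine into one argument.
Consecutive-term ratio: r(k) = (-1) * (k-9/2) (k+3) / [(k+17/2) (k+1)] - poly over poly, x = (-1) from leading terms; C = 8/5 at k = 0.


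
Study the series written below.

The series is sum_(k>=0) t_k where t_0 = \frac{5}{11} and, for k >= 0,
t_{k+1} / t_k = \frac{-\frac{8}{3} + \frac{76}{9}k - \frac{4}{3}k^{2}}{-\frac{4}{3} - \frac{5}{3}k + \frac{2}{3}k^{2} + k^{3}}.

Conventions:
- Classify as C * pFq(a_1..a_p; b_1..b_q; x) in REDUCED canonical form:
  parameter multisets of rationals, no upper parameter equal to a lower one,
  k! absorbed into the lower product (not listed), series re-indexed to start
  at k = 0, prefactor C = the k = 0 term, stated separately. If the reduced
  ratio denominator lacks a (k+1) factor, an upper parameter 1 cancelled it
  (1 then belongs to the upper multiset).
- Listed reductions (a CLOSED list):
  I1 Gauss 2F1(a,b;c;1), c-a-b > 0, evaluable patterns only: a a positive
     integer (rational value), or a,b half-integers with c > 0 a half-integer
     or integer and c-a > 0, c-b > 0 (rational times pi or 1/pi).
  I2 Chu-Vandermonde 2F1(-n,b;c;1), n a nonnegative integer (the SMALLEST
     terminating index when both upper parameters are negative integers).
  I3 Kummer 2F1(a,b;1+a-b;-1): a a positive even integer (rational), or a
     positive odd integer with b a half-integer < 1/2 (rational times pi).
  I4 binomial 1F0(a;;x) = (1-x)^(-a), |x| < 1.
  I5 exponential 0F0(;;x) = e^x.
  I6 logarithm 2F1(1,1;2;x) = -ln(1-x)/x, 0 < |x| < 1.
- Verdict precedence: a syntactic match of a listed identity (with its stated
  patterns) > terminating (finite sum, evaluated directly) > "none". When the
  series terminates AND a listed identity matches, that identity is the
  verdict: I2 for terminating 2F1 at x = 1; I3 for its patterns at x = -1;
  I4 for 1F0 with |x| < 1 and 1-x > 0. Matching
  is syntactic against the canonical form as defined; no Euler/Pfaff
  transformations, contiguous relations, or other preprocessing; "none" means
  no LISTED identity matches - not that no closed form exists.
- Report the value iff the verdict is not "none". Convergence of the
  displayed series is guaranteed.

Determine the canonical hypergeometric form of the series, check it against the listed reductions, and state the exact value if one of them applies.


Reduced: x = -\frac{4}{3}, 2F2, upper = {-6, -\frac{1}{3}}, lower = {-\frac{4}{3}, 1}, C = \frac{5}{11}. Verdict: terminating - the sum ends at index 6 because -6 is a negative integer; exact evaluation follows. Exact value: -\frac{593789}{72171}.

First insight: x = -\frac{4}{3} and factor the ratio over Q (prefactor 5/11): negated roots = parameters.
Step ratio: r(k) = -\frac{4}{3} * (k-6) (k-\frac{1}{3}) / [(k-\frac{4}{3}) (k+1) (k+1)] ; factor over Q: parameters, x = -\frac{4}{3}, and C = \frac{5}{11}.


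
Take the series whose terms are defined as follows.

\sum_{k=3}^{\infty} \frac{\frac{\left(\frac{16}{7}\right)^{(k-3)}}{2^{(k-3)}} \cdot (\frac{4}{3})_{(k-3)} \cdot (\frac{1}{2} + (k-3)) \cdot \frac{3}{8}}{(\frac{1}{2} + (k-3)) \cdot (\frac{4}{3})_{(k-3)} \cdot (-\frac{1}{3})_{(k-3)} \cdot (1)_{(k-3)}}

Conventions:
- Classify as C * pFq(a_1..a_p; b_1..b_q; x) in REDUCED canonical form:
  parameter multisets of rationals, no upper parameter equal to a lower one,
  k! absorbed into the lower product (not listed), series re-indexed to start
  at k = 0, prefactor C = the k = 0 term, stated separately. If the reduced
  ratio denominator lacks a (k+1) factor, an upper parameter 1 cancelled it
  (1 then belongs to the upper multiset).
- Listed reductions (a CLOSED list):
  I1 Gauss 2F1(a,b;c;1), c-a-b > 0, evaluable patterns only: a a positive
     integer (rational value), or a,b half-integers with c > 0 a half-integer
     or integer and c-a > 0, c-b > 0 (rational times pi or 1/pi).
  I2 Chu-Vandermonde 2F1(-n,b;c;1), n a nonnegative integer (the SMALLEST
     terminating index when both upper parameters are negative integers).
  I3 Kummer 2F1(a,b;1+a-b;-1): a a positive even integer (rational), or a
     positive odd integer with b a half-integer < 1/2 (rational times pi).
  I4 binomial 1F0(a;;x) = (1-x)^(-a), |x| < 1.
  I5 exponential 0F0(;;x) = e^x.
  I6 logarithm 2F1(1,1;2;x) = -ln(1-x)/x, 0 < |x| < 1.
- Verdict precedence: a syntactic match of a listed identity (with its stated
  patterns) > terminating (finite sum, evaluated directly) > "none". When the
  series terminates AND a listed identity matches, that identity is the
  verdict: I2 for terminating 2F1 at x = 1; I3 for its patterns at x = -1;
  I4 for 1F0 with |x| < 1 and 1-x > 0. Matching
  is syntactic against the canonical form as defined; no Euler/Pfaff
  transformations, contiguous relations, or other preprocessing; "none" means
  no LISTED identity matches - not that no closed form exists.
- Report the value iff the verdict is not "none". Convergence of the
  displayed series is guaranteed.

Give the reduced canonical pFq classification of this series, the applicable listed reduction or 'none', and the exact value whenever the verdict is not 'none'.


With C = \frac{3}{8}: the canonical form is 0F1(-; -\frac{1}{3}; \frac{8}{7}). Verdict: no listed reduction: x = \frac{8}{7} and upper {-} fail every I1-I6 pattern.

The tell: with t_0 = \frac{3}{8}, the parameter 4/3 appears in both the upper and lower lists and cancels (alongside the other common factor).
Step ratio: r(k) = \frac{8}{7} * 1 / [(k-\frac{1}{3}) (k+1)] - rational; roots negated = parameters, x = \frac{8}{7}, C = \frac{3}{8}.


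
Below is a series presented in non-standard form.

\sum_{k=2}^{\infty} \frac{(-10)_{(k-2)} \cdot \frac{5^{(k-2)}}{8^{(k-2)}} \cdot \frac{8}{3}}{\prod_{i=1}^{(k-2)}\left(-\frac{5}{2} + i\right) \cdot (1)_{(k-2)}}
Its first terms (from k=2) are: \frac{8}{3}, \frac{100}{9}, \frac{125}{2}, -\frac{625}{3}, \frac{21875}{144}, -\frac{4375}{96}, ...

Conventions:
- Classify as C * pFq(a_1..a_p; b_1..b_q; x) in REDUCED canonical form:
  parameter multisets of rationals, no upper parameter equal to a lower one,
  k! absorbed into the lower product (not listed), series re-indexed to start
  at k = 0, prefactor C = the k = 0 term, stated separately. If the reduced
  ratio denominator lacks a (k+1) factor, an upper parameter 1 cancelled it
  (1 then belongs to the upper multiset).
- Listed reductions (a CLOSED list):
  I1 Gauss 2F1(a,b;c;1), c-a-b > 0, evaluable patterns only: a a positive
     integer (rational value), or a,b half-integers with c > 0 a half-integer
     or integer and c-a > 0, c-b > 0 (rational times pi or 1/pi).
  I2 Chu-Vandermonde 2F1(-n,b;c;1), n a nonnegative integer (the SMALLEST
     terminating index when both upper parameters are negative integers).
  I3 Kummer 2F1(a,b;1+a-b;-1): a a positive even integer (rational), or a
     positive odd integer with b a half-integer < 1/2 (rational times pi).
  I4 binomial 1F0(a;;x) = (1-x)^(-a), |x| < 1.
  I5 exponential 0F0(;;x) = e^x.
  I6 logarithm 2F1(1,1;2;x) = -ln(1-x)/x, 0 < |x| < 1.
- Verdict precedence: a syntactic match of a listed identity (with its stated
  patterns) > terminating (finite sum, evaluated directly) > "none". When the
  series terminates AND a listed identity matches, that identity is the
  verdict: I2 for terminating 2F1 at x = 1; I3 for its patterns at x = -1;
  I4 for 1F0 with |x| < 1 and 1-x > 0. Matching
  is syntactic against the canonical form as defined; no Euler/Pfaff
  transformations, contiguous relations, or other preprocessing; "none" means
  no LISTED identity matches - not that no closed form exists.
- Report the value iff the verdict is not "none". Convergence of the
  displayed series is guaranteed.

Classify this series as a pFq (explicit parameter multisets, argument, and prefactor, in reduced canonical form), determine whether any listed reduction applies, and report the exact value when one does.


With C = \frac{8}{3}: the canonical form is 1F1(-10; -\frac{3}{2}; \frac{5}{8}). Verdict: terminating at k = 10: the factor (-10)_k kills every later term; summing the 11 survivors is exact. Exact value: -\frac{1860607031207}{95647039488}.

First insight: t_0 being \frac{8}{3}, the lower running product (prefactor 8/3) is a rising factorial.
Step ratio: r(k) = \frac{5}{8} * (k-10) / [(k-\frac{3}{2}) (k+1)] - poly over poly, x = \frac{5}{8} from leading terms; C = \frac{8}{3} at k = 0.


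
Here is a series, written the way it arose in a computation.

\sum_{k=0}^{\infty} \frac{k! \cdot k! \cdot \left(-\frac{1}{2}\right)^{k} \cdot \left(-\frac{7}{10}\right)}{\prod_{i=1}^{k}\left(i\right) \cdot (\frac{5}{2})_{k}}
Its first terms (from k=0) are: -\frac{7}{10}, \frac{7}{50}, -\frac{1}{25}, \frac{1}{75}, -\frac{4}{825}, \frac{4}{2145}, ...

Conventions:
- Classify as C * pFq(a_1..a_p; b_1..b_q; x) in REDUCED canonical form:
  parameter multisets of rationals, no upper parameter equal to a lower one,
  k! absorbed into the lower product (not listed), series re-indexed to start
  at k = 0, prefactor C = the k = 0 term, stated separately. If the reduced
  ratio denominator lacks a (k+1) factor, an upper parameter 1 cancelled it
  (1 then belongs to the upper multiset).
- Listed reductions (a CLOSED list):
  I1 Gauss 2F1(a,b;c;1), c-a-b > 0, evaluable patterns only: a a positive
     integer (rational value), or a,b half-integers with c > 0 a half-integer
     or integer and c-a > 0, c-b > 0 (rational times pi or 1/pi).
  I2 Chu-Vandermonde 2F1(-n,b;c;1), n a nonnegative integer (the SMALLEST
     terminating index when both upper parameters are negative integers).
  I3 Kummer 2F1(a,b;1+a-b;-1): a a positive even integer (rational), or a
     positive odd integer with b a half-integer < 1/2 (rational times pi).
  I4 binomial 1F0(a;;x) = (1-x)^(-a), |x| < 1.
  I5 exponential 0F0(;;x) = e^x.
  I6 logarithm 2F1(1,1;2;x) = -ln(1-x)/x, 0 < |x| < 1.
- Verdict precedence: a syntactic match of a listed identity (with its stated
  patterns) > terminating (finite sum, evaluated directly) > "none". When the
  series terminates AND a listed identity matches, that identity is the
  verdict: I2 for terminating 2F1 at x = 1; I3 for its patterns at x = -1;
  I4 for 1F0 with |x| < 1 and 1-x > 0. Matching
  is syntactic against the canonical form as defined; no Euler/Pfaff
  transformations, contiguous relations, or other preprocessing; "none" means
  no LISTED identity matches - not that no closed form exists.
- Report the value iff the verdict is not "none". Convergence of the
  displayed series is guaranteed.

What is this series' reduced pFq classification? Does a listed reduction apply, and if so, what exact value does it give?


Classification (C = -\frac{7}{10}): 2F1 with upper {1, 1}, lower {\frac{5}{2}}, argument x = -\frac{1}{2}. Verdict: none (x = -\frac{1}{2}): each listed identity misses the multisets {1, 1} ; {\frac{5}{2}}.

Key step: t_0 = -\frac{7}{10} here, and the product of the first k integers (prefactor -7/10) is k!.
Term ratio: r(k) = -\frac{1}{2} * (k+1) (k+1) / [(k+\frac{5}{2}) (k+1)] - rational in k, leading ratio -\frac{1}{2}; with t_0 = -\frac{7}{10}, classification follows.


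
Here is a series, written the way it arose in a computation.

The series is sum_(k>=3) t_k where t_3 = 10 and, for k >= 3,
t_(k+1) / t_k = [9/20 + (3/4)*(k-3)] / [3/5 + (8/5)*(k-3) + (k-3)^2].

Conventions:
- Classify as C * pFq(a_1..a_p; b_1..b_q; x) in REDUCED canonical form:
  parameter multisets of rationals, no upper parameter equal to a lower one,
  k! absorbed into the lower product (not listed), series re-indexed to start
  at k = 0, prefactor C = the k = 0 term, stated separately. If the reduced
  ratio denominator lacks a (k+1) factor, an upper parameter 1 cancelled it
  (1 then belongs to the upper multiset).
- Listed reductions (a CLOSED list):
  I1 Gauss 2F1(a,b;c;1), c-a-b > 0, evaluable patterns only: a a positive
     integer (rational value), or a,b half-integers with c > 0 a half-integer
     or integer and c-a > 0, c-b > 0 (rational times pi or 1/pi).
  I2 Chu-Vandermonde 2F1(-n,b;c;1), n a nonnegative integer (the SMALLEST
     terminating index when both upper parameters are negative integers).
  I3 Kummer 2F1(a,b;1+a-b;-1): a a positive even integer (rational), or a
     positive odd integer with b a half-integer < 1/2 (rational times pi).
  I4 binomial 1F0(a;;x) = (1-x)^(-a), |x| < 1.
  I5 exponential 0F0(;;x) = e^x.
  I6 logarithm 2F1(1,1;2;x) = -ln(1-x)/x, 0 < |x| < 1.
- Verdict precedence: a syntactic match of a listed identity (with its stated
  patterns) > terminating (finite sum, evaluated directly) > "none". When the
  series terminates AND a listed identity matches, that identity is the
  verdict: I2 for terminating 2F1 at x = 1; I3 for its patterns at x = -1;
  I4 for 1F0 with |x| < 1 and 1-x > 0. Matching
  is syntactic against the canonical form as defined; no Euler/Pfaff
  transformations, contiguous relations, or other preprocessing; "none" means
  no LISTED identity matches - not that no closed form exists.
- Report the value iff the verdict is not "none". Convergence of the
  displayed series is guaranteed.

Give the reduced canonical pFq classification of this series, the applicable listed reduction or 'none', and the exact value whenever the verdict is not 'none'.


The series (x = 3/4) is 0F0: upper {-}, lower {-}, prefactor 10. Verdict at x = 3/4: the I5 exponential reduction matches (the 0F0 exponential series at x = 3/4). Exact value: 10 * e^(3/4).

Key step: t_0 = 10 here, and the parameter 3/5 appears in both the upper and lower lists and cancels.
Consecutive-term ratio: r(k) = (3/4) * 1 / [(k+1)] - rational; roots negated = parameters, x = (3/4), C = 10.


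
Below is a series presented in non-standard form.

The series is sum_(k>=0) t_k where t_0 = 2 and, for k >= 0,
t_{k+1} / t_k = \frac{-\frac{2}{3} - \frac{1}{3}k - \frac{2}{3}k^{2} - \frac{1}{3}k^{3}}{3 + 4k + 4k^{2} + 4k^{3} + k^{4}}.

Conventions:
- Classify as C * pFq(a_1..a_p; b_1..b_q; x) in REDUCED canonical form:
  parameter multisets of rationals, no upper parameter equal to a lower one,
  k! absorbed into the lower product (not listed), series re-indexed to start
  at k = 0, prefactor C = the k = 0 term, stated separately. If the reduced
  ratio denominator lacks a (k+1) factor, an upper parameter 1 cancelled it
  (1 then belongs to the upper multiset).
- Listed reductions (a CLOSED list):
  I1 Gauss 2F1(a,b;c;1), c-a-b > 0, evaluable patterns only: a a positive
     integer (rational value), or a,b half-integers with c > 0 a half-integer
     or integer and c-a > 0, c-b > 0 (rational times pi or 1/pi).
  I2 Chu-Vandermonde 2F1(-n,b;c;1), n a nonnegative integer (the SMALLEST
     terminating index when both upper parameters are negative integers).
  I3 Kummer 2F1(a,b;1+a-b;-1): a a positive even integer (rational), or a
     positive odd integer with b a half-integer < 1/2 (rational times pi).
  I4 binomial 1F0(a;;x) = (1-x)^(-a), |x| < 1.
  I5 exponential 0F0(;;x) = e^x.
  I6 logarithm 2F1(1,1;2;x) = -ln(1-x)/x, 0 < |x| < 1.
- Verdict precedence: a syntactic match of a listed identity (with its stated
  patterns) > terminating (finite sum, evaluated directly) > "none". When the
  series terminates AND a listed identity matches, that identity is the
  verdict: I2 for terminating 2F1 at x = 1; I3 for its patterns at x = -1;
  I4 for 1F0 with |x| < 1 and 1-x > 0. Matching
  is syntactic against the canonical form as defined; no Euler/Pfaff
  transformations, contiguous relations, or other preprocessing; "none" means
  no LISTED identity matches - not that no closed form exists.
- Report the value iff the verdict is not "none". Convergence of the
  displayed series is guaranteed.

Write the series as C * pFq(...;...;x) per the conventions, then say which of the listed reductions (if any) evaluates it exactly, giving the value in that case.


The series (x = -\frac{1}{3}) is 1F1: upper {2}, lower {3}, prefactor 2. Verdict: none - at argument -\frac{1}{3} the multisets {2} ; {3} match no listed identity.

Key observation: t_0 = 2 here, and cancel k^2 + 1 from the displayed ratio first; then C = 2.
Consecutive-term ratio: r(k) = -\frac{1}{3} * (k+2) / [(k+3) (k+1)] - poly over poly, x = -\frac{1}{3} from leading terms; C = 2 at k = 0.


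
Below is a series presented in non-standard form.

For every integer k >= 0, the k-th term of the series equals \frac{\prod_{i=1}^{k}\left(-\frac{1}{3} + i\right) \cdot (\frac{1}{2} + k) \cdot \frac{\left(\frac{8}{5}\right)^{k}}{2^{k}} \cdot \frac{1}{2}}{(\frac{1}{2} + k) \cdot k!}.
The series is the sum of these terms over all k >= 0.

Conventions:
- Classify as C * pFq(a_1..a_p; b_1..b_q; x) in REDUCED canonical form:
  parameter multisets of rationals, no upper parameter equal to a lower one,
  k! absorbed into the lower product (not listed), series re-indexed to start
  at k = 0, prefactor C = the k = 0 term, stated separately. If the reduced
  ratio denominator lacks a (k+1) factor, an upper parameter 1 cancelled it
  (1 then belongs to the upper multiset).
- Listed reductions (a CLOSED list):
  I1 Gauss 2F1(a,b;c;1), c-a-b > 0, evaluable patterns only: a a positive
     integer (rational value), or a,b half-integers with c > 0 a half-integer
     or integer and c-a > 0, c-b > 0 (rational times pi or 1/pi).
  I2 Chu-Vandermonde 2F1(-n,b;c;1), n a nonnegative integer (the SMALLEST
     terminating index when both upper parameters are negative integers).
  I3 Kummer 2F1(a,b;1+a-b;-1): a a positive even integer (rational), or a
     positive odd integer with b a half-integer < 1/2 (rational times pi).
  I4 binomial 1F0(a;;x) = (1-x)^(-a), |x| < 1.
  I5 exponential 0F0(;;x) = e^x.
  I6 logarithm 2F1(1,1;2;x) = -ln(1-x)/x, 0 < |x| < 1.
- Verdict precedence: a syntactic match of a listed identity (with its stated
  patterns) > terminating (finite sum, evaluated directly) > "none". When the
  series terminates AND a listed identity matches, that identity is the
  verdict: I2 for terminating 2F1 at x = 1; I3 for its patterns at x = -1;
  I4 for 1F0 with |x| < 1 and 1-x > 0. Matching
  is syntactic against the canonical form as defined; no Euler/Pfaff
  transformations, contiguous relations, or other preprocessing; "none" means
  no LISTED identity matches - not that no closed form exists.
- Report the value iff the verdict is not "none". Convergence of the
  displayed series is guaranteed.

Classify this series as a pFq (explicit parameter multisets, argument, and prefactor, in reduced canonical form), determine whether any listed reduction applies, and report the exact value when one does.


With C = \frac{1}{2}: the canonical form is 1F0(\frac{2}{3}; -; \frac{4}{5}). Verdict: the binomial series (I4) applies (the 1F0 binomial series: exponent -2/3, x = \frac{4}{5}). Exact value: \frac{1}{2} \cdot \left(\frac{1}{5}\right)^{-\frac{2}{3}}.

Key step: with t_0 = \frac{1}{2}, the two k-th powers (C = 1/2) combine into one argument.
Ratio: r(k) = \frac{4}{5} * (k+\frac{2}{3}) / [(k+1)] - rational; roots negated = parameters, x = \frac{4}{5}, C = \frac{1}{2}.


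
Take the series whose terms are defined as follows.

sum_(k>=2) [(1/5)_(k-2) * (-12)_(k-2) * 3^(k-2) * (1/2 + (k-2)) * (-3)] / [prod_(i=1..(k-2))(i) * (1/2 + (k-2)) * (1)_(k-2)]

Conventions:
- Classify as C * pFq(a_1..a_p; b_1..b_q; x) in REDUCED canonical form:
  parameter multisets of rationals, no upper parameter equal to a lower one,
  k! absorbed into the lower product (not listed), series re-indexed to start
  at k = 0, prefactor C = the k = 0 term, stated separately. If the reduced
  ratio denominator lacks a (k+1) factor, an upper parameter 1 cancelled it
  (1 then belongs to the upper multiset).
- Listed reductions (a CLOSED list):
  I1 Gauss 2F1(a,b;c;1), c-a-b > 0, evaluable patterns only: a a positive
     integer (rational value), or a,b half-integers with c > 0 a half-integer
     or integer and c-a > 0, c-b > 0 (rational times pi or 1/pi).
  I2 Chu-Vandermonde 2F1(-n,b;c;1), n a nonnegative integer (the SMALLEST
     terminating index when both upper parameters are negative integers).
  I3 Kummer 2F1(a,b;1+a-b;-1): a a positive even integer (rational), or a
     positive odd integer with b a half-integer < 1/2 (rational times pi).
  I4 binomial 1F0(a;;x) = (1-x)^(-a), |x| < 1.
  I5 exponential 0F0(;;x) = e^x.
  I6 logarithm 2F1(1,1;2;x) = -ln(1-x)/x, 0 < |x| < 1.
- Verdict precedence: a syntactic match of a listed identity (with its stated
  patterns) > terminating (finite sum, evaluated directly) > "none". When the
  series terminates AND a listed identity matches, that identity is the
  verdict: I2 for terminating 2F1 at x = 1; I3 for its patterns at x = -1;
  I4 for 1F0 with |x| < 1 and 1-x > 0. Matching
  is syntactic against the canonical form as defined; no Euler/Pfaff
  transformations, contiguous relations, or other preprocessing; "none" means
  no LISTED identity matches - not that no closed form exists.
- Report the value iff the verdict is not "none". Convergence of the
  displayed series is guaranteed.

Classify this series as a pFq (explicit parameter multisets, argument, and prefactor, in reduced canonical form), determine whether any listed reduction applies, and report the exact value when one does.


With C = -3: the canonical form is 2F1(-12, 1/5; 1; 3). Verdict: terminating. (-12)_k vanishes past k = 12, leaving a 13-term sum, computed directly. Its exact value is -1585548044787/6103515625.

Key step: from the first term -3: k + 1/2 divides numerator and denominator alike; C = -3, x = 3 after cancelling.
Adjacent-term ratio: r(k) = 3 * (k-12) (k+1/5) / [(k+1) (k+1)] - poly over poly, x = 3 from leading terms; C = -3 at k = 0.


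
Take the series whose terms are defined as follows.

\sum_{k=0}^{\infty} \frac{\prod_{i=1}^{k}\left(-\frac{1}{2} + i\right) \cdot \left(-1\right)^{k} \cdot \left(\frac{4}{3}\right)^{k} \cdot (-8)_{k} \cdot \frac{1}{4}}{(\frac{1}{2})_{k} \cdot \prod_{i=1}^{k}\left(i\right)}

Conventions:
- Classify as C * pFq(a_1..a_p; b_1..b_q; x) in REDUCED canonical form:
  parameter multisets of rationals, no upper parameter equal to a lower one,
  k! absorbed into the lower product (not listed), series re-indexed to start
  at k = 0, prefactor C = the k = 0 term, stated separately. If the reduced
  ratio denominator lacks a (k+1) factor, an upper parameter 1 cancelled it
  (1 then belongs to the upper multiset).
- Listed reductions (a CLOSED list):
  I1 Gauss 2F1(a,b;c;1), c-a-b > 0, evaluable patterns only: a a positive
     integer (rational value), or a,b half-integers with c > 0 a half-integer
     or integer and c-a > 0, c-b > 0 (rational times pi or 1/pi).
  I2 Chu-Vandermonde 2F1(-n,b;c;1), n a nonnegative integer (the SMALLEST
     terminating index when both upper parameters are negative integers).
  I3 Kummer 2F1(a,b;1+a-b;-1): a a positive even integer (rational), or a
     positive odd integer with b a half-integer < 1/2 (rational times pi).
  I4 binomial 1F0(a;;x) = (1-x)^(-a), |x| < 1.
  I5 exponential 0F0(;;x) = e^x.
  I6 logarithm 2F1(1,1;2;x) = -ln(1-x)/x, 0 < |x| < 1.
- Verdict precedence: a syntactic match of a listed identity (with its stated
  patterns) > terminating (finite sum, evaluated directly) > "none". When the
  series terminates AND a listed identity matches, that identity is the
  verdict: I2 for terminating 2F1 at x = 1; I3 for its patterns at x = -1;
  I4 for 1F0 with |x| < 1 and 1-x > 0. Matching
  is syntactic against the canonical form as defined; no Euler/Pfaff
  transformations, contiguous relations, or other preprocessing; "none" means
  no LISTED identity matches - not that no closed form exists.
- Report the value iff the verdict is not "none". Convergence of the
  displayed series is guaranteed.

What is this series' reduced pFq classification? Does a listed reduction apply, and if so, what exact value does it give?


Structural cue: with t_0 = \frac{1}{4}, the parameter 1/2 appears in both the upper and lower lists and cancels.
Adjacent-term ratio: r(k) = -\frac{4}{3} * (k-8) / [(k+1)] - rational in k, leading ratio -\frac{4}{3}; with t_0 = \frac{1}{4}, classification follows.

Classification (C = \frac{1}{4}): 1F0 with upper {-8}, lower {-}, argument x = -\frac{4}{3}. Verdict: terminating - upper -8 stops the sum at k = 8; the 9 terms are added exactly. Value: \frac{5764801}{26244}.


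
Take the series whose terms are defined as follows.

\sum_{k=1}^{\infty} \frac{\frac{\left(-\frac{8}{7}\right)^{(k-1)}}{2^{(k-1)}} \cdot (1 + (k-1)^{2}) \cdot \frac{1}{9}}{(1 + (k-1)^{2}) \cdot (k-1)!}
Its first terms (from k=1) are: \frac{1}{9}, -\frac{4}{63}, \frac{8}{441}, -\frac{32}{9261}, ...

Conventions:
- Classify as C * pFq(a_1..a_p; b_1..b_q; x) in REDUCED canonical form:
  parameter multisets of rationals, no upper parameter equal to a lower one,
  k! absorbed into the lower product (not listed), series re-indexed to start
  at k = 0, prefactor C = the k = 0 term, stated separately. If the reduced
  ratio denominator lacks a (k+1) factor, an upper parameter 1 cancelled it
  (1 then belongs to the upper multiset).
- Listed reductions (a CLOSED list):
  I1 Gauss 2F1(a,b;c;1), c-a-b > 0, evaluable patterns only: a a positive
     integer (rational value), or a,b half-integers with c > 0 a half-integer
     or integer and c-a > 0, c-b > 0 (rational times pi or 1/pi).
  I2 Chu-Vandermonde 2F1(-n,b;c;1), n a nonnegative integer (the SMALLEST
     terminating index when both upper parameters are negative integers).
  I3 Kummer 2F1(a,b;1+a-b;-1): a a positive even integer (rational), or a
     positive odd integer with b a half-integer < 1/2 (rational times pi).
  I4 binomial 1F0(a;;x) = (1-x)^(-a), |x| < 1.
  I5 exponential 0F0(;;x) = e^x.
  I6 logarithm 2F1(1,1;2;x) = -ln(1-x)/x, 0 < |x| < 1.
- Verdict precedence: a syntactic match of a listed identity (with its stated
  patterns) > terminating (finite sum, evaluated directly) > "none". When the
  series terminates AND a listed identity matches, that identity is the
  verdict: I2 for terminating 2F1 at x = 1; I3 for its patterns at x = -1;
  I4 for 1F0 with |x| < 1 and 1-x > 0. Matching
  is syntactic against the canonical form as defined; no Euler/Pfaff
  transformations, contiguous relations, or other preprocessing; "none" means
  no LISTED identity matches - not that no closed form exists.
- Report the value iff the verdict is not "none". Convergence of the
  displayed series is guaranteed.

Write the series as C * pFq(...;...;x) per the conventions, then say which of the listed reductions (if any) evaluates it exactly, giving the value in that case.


Classification (C = \frac{1}{9}): 0F0 with upper {-}, lower {-}, argument x = -\frac{4}{7}. Verdict: the I5 exponential reduction matches (the 0F0 exponential series at x = -\frac{4}{7}). Its exact value is \frac{1}{9} \cdot e^{-\frac{4}{7}}.

First insight: with t_0 = \frac{1}{9}, the two k-th powers (C = 1/9, x = -4/7) combine into one argument.
Adjacent-term ratio: r(k) = -\frac{4}{7} * 1 / [(k+1)] - rational; roots negated = parameters, x = -\frac{4}{7}, C = \frac{1}{9}.
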